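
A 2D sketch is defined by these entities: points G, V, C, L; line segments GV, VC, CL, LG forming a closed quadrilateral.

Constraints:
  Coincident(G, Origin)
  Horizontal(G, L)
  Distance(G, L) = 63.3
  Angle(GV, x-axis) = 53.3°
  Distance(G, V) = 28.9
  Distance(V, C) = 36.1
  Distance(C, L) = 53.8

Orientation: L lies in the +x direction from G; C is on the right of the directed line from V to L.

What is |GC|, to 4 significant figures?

16.51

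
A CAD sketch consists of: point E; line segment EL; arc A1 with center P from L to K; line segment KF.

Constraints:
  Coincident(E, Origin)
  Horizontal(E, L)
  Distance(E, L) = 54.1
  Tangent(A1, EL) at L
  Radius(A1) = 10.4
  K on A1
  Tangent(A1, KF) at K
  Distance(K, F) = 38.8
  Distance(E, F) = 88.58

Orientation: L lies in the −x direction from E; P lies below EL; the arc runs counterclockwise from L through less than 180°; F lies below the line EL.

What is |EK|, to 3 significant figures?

64.2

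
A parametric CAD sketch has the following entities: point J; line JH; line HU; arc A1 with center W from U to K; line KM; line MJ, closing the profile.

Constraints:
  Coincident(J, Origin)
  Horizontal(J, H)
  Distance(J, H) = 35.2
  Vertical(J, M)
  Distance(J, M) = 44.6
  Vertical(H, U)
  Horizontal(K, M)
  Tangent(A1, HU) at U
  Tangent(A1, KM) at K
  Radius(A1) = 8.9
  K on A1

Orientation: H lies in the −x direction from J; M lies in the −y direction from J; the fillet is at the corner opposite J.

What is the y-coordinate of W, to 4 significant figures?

-35.70

J is at the origin; JH is horizontal with |JH| = 35.2 and H on the −x side, so H = (-35.20, 0.000). J and M share the same x with |JM| = 44.6 and M on the −y side, so M = (0.000, -44.60). The virtual corner opposite J is at (-35.20, -44.60). A1 meets HU tangentially, so WU is at right angles to HU and the tangent condition forces WK to be normal to KM, with radius 8.9, so the center W sits 8.9 in from both sides at W = (-26.30, -35.70). So W.y = -35.70.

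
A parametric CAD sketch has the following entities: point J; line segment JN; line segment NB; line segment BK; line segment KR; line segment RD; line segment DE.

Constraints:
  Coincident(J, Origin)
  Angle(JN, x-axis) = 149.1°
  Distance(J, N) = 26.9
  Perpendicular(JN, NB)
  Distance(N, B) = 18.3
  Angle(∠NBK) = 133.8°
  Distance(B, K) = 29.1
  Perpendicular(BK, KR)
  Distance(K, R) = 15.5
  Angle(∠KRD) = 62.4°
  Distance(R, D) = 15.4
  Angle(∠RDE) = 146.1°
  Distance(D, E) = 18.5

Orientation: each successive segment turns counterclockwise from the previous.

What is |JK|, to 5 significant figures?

38.891

JN is perpendicular to NB, so NB runs at -120.90°; with |NB| = 18.3, B = (-32.480, -1.8883). ∠NBK = 133.8° gives BK at -74.700° from the x-axis; with |BK| = 29.1, K = (-24.801, -29.957). Then |JK| = |K − J| = 38.891.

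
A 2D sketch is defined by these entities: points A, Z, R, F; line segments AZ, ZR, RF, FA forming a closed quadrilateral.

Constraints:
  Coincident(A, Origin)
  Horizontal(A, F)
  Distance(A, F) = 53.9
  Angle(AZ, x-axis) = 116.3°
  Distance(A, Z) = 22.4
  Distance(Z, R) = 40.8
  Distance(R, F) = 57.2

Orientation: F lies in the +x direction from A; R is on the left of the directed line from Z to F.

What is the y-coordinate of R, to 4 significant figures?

46.76

A is at the origin; AF is horizontal with |AF| = 53.9 and F in +x, so F = (53.9, 0). AZ runs at 116.3° with |AZ| = 22.4, so Z = (-9.925, 20.08). R is determined by |ZR| = 40.8 and |RF| = 57.2 together: it lies at the intersection of circle(Z, 40.8) and circle(F, 57.2). With |ZF| = 66.91, the foot of the radical line on ZF is 21.44 from Z and the perpendicular offset is √(40.8² − 21.44²) = 34.71. Taking the left-of-ZF solution: R = (20.95, 46.76).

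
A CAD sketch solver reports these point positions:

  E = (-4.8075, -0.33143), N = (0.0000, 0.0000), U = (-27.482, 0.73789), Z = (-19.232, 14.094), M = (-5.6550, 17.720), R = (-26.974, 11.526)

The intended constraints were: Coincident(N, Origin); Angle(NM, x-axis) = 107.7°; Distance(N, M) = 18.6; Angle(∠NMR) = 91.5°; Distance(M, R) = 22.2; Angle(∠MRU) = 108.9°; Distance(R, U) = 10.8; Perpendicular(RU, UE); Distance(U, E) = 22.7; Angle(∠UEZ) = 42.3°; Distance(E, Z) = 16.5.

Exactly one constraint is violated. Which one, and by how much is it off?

Distance(E, Z) = 16.5 — off by 3.90.

N = (0.00, 0.00) ✓; NM at 107.7° ✓; |NM| = 18.60 ✓; ∠NMR = 91.50° ✓; |MR| = 22.20 ✓; ∠MRU = 108.9° ✓; |RU| = 10.80 ✓; ∠(RU, UE) = 90.00° ✓; |UE| = 22.70 ✓; ∠UEZ = 42.30° ✓; |EZ| = 20.40 ✗.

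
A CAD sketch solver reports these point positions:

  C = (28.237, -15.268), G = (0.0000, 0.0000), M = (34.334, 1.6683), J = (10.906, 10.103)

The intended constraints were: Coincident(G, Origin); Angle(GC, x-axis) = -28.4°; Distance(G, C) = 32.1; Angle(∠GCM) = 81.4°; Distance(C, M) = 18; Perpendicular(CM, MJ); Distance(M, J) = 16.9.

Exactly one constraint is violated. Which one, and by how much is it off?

Distance(M, J) = 16.9 — off by 8.00.

G = (0.00, 0.00) ✓; GC at -28.40° ✓; |GC| = 32.10 ✓; ∠GCM = 81.40° ✓; |CM| = 18.00 ✓; ∠(CM, MJ) = 90.00° ✓; |MJ| = 24.90 ✗.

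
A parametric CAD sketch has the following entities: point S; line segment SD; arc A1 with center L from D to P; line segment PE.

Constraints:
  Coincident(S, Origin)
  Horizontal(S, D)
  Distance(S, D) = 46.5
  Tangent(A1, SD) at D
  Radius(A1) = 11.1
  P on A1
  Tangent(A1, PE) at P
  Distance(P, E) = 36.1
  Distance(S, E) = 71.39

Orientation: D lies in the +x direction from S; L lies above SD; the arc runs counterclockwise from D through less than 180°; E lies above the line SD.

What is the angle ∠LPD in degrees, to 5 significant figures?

41.015°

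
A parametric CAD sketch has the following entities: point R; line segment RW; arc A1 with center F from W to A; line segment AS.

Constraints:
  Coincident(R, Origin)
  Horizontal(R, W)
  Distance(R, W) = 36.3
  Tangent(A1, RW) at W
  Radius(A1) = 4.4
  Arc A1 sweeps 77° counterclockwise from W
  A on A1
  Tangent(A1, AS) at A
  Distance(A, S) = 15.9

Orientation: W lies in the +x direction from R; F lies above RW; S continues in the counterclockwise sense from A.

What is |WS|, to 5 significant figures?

20.473

R is at the origin; RW is horizontal with |RW| = 36.3 and W on the +x side, so W = (36.300, 0.0000). A1 meets RW tangentially, so FW is at right angles to RW, so F = W + (0, 4.4) = (36.300, 4.4000). On A1, W sits at bearing -90° from F; a 77° counterclockwise sweep puts A at bearing -13°, so A = F + 4.4·(cos -13°, sin -13°) = (40.587, 3.4102). Tangency of A1 to AS means the radius FA is perpendicular to AS, so AS runs along (−sin -13°, cos -13°); with |AS| = 15.9, S = (44.164, 18.903). Then |WS| = |S − W| = 20.473.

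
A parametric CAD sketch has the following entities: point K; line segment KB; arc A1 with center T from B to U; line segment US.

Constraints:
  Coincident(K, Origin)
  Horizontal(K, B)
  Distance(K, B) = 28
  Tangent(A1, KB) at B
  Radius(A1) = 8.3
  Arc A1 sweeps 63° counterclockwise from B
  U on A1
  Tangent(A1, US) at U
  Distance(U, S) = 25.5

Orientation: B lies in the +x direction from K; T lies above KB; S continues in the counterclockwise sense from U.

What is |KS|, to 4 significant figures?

54.31

K is at the origin; K and B share the same y with |KB| = 28.0 and B on the +x side, so B = (28.00, 0.000). Since A1 is tangent to KB there, TB ⟂ KB, so T = B + (0, 8.3) = (28.00, 8.300). On A1, B sits at bearing -90° from T; a 63° counterclockwise sweep puts U at bearing -27°, so U = T + 8.3·(cos -27°, sin -27°) = (35.40, 4.532). Tangency of A1 to US means the radius TU is perpendicular to US, so US runs along (−sin -27°, cos -27°); with |US| = 25.5, S = (46.97, 27.25). Then |KS| = |S − K| = 54.31.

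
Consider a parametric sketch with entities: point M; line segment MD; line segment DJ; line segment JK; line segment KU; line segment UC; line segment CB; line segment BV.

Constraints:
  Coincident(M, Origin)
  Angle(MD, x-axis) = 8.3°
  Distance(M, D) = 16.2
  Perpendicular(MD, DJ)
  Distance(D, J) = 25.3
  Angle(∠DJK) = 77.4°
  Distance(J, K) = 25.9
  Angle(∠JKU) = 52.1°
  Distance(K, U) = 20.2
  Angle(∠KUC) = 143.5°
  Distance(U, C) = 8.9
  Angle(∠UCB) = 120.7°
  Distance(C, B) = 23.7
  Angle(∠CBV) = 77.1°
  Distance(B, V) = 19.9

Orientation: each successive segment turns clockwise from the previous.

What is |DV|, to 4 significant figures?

33.70

M is at the origin; MD runs at 8.3° with length 16.2, so D = (16.03, 2.339). MD is perpendicular to DJ, so DJ runs at -81.70°; with |DJ| = 25.3, J = (19.68, -22.70). ∠DJK = 77.4° gives JK at 175.7° from the x-axis; with |JK| = 25.9, K = (-6.145, -20.75). ∠JKU = 52.1° gives KU at 47.80° from the x-axis; with |KU| = 20.2, U = (7.424, -5.790). ∠KUC = 143.5° gives UC at 11.30° from the x-axis; with |UC| = 8.9, C = (16.15, -4.046). ∠UCB = 120.7° gives CB at -48.00° from the x-axis; with |CB| = 23.7, B = (32.01, -21.66). ∠CBV = 77.1° gives BV at -150.9° from the x-axis; with |BV| = 19.9, V = (14.62, -31.34). Then |DV| = |V − D| = 33.70.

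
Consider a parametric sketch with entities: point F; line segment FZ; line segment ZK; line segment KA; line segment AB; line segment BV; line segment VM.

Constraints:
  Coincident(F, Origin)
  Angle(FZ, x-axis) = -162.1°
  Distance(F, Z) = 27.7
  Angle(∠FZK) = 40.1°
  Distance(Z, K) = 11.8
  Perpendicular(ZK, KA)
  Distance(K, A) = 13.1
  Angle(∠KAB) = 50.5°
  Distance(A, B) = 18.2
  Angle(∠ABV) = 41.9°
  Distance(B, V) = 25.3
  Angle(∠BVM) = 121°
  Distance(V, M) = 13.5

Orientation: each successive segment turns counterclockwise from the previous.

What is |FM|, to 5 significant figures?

11.107

F is at the origin; FZ runs at -162.1° with length 27.7, so Z = (-26.359, -8.5138). ∠FZK = 40.1° gives ZK at -22.200° from the x-axis; with |ZK| = 11.8, K = (-15.434, -12.972). ZK is perpendicular to KA, so KA runs at 67.800°; with |KA| = 13.1, A = (-10.484, -0.84339). ∠KAB = 50.5° gives AB at -162.70° from the x-axis; with |AB| = 18.2, B = (-27.861, -6.2556). ∠ABV = 41.9° gives BV at -24.600° from the x-axis; with |BV| = 25.3, V = (-4.8572, -16.788). ∠BVM = 121.0° gives VM at 34.400° from the x-axis; with |VM| = 13.5, M = (6.2819, -9.1605). Then |FM| = |M − F| = 11.107.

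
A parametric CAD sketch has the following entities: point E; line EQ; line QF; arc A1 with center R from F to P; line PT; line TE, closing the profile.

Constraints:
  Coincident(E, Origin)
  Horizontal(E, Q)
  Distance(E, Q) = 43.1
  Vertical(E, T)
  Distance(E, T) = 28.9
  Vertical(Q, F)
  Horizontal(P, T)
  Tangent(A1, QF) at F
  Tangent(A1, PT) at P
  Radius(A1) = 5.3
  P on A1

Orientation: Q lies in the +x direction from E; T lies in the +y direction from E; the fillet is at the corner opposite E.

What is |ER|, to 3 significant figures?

44.6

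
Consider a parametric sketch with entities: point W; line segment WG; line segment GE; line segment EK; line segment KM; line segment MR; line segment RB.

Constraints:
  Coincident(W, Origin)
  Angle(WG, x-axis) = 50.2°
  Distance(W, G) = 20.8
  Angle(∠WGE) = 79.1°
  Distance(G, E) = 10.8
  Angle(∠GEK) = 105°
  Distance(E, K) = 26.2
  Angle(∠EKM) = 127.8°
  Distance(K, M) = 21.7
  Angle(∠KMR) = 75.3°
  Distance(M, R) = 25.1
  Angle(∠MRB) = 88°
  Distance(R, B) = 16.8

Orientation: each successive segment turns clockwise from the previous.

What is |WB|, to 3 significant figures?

7.61

W is at the origin; WG runs at 50.2° with length 20.8, so G = (13.3, 16.0). ∠WGE = 79.1° gives GE at -50.7° from the x-axis; with |GE| = 10.8, E = (20.2, 7.62). ∠GEK = 105.0° gives EK at -126° from the x-axis; with |EK| = 26.2, K = (4.87, -13.7). ∠EKM = 127.8° gives KM at -178° from the x-axis; with |KM| = 21.7, M = (-16.8, -14.4). ∠KMR = 75.3° gives MR at 77.4° from the x-axis; with |MR| = 25.1, R = (-11.3, 10.0). ∠MRB = 88.0° gives RB at -14.6° from the x-axis; with |RB| = 16.8, B = (4.91, 5.81). Then |WB| = |B − W| = 7.61.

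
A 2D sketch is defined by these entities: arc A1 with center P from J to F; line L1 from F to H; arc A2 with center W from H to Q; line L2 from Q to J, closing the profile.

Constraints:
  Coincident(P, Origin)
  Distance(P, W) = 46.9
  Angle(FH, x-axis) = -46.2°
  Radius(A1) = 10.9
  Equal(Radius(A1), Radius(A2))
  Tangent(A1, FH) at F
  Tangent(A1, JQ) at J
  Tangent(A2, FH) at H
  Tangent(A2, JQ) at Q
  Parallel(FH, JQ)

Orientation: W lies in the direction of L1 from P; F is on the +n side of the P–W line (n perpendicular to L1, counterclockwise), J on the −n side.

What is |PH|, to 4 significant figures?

48.15

The slot axis is L1's direction at -46.2°, so u = (cos -46.2°, sin -46.2°) = (0.6921, -0.7218) and n = (−sin -46.2°, cos -46.2°) = (0.7218, 0.6921). P is at the origin and W lies 46.9 along u from P, so W = 46.9·u = (32.46, -33.85). Tangency of A1 to both parallel lines with radius 10.9 puts F and J at P ± 10.9·n: F = (7.867, 7.544), J = (-7.867, -7.544). Equal radii place H and Q the same way about W: H = W + 10.9·n = (40.33, -26.31), Q = W − 10.9·n = (24.59, -41.39). Then |PH| = |H − P| = 48.15.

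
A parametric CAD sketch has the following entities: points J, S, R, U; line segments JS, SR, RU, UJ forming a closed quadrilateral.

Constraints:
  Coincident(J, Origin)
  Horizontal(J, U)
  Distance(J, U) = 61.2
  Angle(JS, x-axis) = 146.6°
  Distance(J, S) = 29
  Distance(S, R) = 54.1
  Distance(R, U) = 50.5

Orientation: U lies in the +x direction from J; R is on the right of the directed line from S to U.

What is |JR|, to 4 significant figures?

25.98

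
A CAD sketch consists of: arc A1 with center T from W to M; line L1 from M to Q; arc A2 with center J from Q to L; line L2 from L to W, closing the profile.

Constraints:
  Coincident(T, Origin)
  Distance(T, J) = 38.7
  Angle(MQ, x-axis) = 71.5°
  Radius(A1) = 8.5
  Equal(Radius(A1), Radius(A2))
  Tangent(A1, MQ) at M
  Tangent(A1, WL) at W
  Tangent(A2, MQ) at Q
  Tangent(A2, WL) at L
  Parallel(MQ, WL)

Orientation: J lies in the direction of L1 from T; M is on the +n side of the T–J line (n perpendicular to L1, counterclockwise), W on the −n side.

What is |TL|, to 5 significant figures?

39.622

Tangency of A1 to both parallel lines with radius 8.5 puts M and W at T ± 8.5·n: M = (-8.0608, 2.6971), W = (8.0608, -2.6971). Equal radii place Q and L the same way about J: Q = J + 8.5·n = (4.2189, 39.397), L = J − 8.5·n = (20.340, 34.003). Then |TL| = |L − T| = 39.622.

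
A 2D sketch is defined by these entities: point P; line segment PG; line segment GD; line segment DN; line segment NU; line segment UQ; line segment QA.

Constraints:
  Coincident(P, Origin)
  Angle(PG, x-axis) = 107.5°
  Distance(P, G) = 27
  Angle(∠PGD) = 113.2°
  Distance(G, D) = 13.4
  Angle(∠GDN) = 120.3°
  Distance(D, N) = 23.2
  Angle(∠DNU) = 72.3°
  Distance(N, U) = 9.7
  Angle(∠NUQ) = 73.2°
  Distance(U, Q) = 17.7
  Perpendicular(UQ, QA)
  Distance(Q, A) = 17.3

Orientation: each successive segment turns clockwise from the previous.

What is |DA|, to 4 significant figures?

21.57

∠NUQ = 73.2° gives UQ at 126.5° from the x-axis; with |UQ| = 17.7, Q = (7.651, 33.39). UQ is perpendicular to QA, so QA runs at 36.50°; with |QA| = 17.3, A = (21.56, 43.68). Then |DA| = |A − D| = 21.57.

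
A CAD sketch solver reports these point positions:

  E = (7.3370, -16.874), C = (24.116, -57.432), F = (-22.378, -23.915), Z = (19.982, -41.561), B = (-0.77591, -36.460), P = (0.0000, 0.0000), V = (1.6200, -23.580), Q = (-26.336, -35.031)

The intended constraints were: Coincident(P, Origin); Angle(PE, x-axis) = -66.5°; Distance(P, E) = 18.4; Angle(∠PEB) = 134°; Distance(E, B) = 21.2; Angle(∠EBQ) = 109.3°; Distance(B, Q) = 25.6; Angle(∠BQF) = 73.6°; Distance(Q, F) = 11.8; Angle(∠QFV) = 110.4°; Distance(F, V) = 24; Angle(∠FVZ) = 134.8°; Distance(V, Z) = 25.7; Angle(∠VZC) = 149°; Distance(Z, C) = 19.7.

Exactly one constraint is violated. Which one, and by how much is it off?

Distance(Z, C) = 19.7 — off by 3.30.

P = (0.00, 0.00) ✓; PE at -66.50° ✓; |PE| = 18.40 ✓; ∠PEB = 134.0° ✓; |EB| = 21.20 ✓; ∠EBQ = 109.3° ✓; |BQ| = 25.60 ✓; ∠BQF = 73.60° ✓; |QF| = 11.80 ✓; ∠QFV = 110.4° ✓; |FV| = 24.00 ✓; ∠FVZ = 134.8° ✓; |VZ| = 25.70 ✓; ∠VZC = 149.0° ✓; |ZC| = 16.40 ✗.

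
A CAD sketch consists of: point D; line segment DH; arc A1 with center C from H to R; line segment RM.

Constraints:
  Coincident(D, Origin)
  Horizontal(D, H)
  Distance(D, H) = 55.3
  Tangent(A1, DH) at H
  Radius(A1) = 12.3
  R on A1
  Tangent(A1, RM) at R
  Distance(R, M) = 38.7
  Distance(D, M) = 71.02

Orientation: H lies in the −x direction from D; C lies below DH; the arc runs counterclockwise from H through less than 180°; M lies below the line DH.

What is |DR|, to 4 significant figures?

68.59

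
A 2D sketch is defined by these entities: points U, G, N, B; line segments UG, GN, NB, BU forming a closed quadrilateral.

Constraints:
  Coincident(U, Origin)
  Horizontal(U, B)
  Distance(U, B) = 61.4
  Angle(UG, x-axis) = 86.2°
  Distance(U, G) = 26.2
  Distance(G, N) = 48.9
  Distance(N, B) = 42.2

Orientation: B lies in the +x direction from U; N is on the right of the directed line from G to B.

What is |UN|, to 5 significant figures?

29.213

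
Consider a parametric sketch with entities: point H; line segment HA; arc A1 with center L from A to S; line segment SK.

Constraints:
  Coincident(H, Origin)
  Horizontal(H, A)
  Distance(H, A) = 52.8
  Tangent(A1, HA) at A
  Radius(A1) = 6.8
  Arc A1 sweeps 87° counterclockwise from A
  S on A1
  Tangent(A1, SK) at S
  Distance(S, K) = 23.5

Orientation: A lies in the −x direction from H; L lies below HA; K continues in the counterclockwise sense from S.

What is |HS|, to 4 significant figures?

59.94

H is at the origin; HA is horizontal with |HA| = 52.8 and A on the −x side, so A = (-52.80, 0.000). The tangent condition forces LA to be normal to HA, so L = A + (0, -6.8) = (-52.80, -6.800). On A1, A sits at bearing 90° from L; an 87° counterclockwise sweep puts S at bearing 177°, so S = L + 6.8·(cos 177°, sin 177°) = (-59.59, -6.444). Then |HS| = |S − H| = 59.94.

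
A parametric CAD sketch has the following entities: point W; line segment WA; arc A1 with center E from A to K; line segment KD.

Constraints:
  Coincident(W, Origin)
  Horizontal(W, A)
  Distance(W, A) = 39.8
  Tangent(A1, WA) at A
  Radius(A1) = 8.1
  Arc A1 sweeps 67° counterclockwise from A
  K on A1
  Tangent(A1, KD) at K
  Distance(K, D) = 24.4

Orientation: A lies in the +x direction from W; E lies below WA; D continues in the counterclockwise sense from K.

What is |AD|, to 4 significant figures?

32.24

W is at the origin; W and A share the same y with |WA| = 39.8 and A on the +x side, so A = (39.80, 0.000). A1 meets WA tangentially, so EA is at right angles to WA, so E = A + (0, -8.1) = (39.80, -8.100). On A1, A sits at bearing 90° from E; a 67° counterclockwise sweep puts K at bearing 157°, so K = E + 8.1·(cos 157°, sin 157°) = (32.34, -4.935). Since A1 is tangent to KD there, EK ⟂ KD, so KD runs along (−sin 157°, cos 157°); with |KD| = 24.4, D = (22.81, -27.40). Then |AD| = |D − A| = 32.24.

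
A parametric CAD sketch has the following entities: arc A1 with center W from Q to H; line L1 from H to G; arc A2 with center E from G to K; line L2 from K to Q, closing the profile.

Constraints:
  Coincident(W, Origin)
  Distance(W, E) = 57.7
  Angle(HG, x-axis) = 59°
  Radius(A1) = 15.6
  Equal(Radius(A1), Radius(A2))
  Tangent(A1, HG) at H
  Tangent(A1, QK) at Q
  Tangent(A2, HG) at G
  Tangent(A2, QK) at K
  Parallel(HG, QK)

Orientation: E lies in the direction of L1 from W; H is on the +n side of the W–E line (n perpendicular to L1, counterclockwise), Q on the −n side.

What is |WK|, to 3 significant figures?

59.8

Tangency of A1 to both parallel lines with radius 15.6 puts H and Q at W ± 15.6·n: H = (-13.4, 8.03), Q = (13.4, -8.03). Equal radii place G and K the same way about E: G = E + 15.6·n = (16.3, 57.5), K = E − 15.6·n = (43.1, 41.4). Then |WK| = |K − W| = 59.8.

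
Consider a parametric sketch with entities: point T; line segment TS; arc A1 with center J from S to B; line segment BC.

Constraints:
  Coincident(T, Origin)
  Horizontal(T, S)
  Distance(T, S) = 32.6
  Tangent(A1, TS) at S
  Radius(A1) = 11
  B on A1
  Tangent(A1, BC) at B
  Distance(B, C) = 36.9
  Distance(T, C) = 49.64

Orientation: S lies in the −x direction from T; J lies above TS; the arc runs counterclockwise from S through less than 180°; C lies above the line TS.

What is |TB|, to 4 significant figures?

23.77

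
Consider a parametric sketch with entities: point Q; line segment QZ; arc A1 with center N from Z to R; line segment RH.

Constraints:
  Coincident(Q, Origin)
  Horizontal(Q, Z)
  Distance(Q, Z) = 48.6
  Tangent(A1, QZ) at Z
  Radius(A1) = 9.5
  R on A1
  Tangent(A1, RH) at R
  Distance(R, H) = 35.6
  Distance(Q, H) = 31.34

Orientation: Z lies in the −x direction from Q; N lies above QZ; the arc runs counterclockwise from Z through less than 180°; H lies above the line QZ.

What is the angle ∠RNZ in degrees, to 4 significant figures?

43.09°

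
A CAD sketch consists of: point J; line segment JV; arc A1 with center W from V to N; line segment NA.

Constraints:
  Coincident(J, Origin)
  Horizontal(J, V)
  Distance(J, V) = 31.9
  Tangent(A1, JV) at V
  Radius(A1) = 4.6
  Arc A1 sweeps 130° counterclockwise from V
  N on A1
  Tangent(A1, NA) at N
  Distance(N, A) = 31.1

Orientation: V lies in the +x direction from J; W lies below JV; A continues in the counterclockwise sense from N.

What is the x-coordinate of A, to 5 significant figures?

48.367

J is at the origin; J and V share the same y with |JV| = 31.9 and V on the +x side, so V = (31.900, 0.0000). A1 meets JV tangentially, so WV is at right angles to JV, so W = V + (0, -4.6) = (31.900, -4.6000). On A1, V sits at bearing 90° from W; a 130° counterclockwise sweep puts N at bearing 220°, so N = W + 4.6·(cos 220°, sin 220°) = (28.376, -7.5568). A1 meets NA tangentially, so WN is at right angles to NA, so NA runs along (−sin 220°, cos 220°); with |NA| = 31.1, A = (48.367, -31.381). So A.x = 48.367.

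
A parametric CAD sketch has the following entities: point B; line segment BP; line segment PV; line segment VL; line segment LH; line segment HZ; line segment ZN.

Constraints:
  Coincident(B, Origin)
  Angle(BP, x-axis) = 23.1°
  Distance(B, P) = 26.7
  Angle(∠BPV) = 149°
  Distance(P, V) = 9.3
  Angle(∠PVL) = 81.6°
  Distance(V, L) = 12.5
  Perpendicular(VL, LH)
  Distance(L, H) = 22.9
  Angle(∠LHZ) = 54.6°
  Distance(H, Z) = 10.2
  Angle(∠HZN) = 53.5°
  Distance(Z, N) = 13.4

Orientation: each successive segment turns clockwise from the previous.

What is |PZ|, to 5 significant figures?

8.2882

B is at the origin; BP runs at 23.1° with length 26.7, so P = (24.559, 10.475). ∠BPV = 149.0° gives PV at -7.9000° from the x-axis; with |PV| = 9.3, V = (33.771, 9.1972). ∠PVL = 81.6° gives VL at -106.30° from the x-axis; with |VL| = 12.5, L = (30.263, -2.8004). The perpendicularity gives LH at right angles to VL, so LH runs at 163.70°; with |LH| = 22.9, H = (8.2831, 3.6269). ∠LHZ = 54.6° gives HZ at 38.300° from the x-axis; with |HZ| = 10.2, Z = (16.288, 9.9486). Then |PZ| = |Z − P| = 8.2882.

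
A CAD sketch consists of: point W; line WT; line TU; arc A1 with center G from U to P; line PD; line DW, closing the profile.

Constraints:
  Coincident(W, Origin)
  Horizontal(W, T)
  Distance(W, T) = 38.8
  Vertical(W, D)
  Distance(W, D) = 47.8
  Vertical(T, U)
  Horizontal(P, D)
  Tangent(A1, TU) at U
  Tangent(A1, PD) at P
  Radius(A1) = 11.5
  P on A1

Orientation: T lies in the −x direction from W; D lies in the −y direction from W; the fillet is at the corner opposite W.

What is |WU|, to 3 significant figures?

53.1

W is at the origin; WT is horizontal with |WT| = 38.8 and T on the −x side, so T = (-38.8, 0.00). W and D share the same x with |WD| = 47.8 and D on the −y side, so D = (0.00, -47.8). The virtual corner opposite W is at (-38.8, -47.8). Tangency of A1 to TU means the radius GU is perpendicular to TU and since A1 is tangent to PD there, GP ⟂ PD, with radius 11.5, so the center G sits 11.5 in from both sides at G = (-27.3, -36.3). That places the tangent points at U = (-38.8, -36.3) on TU and P = (-27.3, -47.8) on PD. Then |WU| = |U − W| = 53.1.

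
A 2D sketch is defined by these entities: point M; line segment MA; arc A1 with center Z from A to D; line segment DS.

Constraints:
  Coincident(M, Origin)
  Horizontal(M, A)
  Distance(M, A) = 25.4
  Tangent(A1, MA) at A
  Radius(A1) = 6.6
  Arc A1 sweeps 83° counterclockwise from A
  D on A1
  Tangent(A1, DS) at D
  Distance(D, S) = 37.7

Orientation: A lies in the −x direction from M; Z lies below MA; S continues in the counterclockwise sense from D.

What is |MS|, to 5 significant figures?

56.596

M is at the origin; M and A share the same y with |MA| = 25.4 and A on the −x side, so A = (-25.400, 0.0000). A1 meets MA tangentially, so ZA is at right angles to MA, so Z = A + (0, -6.6) = (-25.400, -6.6000). On A1, A sits at bearing 90° from Z; an 83° counterclockwise sweep puts D at bearing 173°, so D = Z + 6.6·(cos 173°, sin 173°) = (-31.951, -5.7957). The tangent condition forces ZD to be normal to DS, so DS runs along (−sin 173°, cos 173°); with |DS| = 37.7, S = (-36.545, -43.215). Then |MS| = |S − M| = 56.596.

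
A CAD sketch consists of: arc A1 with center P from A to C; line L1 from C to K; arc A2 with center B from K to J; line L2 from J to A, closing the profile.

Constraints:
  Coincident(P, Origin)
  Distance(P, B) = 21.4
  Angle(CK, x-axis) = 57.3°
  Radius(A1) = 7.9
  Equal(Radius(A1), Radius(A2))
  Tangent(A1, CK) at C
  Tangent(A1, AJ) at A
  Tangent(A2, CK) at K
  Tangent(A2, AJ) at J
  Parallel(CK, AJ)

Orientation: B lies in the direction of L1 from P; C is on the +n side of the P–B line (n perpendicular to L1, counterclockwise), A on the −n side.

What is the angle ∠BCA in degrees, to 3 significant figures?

69.7°

The slot axis is L1's direction at 57.3°, so u = (cos 57.3°, sin 57.3°) = (0.540, 0.842) and n = (−sin 57.3°, cos 57.3°) = (-0.842, 0.540). P is at the origin and B lies 21.4 along u from P, so B = 21.4·u = (11.6, 18.0). Tangency of A1 to both parallel lines with radius 7.9 puts C and A at P ± 7.9·n: C = (-6.65, 4.27), A = (6.65, -4.27). Then cos ∠BCA = CB·CA / (|CB||CA|), giving 69.7°.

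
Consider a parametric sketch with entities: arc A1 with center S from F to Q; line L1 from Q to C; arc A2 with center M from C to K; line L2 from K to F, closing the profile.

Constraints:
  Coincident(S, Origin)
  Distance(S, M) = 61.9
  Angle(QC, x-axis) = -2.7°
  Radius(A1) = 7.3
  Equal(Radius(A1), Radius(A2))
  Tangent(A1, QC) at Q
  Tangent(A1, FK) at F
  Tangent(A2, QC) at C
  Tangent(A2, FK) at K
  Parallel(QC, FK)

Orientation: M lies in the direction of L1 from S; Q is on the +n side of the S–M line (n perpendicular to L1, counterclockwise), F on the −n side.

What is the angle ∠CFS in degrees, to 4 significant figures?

76.73°

The slot axis is L1's direction at -2.7°, so u = (cos -2.7°, sin -2.7°) = (0.9989, -0.04711) and n = (−sin -2.7°, cos -2.7°) = (0.04711, 0.9989). S is at the origin and M lies 61.9 along u from S, so M = 61.9·u = (61.83, -2.916). Tangency of A1 to both parallel lines with radius 7.3 puts Q and F at S ± 7.3·n: Q = (0.3439, 7.292), F = (-0.3439, -7.292). Equal radii place C and K the same way about M: C = M + 7.3·n = (62.18, 4.376), K = M − 7.3·n = (61.49, -10.21). Then cos ∠CFS = FC·FS / (|FC||FS|), giving 76.73°.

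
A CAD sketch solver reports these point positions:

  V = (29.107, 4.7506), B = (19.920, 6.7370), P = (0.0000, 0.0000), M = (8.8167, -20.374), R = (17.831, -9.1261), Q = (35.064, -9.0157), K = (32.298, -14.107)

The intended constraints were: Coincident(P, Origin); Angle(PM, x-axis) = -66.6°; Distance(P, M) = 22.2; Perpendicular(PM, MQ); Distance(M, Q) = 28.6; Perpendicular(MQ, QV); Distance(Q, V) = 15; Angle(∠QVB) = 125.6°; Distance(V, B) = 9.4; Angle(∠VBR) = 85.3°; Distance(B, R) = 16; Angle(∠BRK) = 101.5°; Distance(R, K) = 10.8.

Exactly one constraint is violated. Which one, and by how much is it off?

Distance(R, K) = 10.8 — off by 4.50.

P = (0.00, 0.00) ✓; PM at -66.60° ✓; |PM| = 22.20 ✓; ∠(PM, MQ) = 90.00° ✓; |MQ| = 28.60 ✓; ∠(MQ, QV) = 90.00° ✓; |QV| = 15.00 ✓; ∠QVB = 125.6° ✓; |VB| = 9.399 ✓; ∠VBR = 85.30° ✓; |BR| = 16.00 ✓; ∠BRK = 101.5° ✓; |RK| = 15.30 ✗.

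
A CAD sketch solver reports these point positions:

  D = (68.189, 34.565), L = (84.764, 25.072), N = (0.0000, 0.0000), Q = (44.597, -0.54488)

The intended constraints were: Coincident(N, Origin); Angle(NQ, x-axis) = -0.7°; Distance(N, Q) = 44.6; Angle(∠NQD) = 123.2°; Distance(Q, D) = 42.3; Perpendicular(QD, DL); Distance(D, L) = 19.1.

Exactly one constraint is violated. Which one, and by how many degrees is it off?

Perpendicular(QD, DL) — off by 4.10°.

N = (0.00, 0.00) ✓; NQ at -0.7000° ✓; |NQ| = 44.60 ✓; ∠NQD = 123.2° ✓; |QD| = 42.30 ✓; ∠(QD, DL) = 85.90° ✗; |DL| = 19.10 ✓.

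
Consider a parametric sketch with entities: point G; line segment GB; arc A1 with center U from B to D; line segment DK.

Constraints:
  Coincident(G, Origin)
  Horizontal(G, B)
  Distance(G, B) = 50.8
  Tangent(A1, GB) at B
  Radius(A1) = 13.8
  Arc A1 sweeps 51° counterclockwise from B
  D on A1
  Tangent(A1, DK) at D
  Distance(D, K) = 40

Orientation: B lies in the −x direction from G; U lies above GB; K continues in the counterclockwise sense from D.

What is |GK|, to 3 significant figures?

39.1

G is at the origin; G and B share the same y with |GB| = 50.8 and B on the −x side, so B = (-50.8, 0.00). Since A1 is tangent to GB there, UB ⟂ GB, so U = B + (0, 13.8) = (-50.8, 13.8). On A1, B sits at bearing -90° from U; a 51° counterclockwise sweep puts D at bearing -39°, so D = U + 13.8·(cos -39°, sin -39°) = (-40.1, 5.12). The tangent condition forces UD to be normal to DK, so DK runs along (−sin -39°, cos -39°); with |DK| = 40.0, K = (-14.9, 36.2). Then |GK| = |K − G| = 39.1.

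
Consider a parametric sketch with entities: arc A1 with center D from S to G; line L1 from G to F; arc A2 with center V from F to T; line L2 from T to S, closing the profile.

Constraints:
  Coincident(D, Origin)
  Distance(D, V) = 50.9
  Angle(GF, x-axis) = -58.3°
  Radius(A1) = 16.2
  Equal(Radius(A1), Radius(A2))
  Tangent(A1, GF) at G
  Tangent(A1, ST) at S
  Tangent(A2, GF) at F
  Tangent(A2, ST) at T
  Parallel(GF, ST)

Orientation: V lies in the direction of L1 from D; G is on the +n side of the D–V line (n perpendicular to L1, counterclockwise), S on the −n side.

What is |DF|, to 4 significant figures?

53.42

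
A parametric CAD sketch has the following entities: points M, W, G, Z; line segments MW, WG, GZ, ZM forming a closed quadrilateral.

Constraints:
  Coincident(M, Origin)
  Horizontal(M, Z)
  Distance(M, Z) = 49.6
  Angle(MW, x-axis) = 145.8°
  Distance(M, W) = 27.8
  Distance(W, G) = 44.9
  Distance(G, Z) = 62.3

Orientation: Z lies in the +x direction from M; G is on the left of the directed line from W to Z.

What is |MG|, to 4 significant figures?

48.03

M is at the origin; M and Z share the same y with |MZ| = 49.6 and Z in +x, so Z = (49.6, 0). MW runs at 145.8° with |MW| = 27.8, so W = (-22.99, 15.63). G is determined by |WG| = 44.9 and |GZ| = 62.3 together: it lies at the intersection of circle(W, 44.9) and circle(Z, 62.3). With |WZ| = 74.26, the foot of the radical line on WZ is 24.57 from W and the perpendicular offset is √(44.9² − 24.57²) = 37.58. Taking the left-of-WZ solution: G = (8.934, 47.20).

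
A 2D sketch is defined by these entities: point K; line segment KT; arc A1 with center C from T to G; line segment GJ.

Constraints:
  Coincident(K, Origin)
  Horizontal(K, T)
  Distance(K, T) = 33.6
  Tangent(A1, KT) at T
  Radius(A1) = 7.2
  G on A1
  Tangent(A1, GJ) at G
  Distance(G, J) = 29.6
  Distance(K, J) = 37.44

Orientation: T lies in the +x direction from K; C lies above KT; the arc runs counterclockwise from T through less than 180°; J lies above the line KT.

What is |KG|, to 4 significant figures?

40.57

Checks: |CG| = 7.200 ✓; ∠(CG, GJ) = 90.00° ✓; |GJ| = 29.60 ✓; |KJ| = 37.44 ✓.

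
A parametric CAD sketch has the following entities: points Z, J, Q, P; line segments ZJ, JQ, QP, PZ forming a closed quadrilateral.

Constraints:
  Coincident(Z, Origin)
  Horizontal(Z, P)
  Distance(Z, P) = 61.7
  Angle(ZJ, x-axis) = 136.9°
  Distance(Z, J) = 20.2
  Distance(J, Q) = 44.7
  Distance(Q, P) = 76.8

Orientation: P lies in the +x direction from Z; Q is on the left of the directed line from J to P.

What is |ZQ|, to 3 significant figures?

53.6

Checks: |JQ| = 44.70 ✓; |QP| = 76.80 ✓.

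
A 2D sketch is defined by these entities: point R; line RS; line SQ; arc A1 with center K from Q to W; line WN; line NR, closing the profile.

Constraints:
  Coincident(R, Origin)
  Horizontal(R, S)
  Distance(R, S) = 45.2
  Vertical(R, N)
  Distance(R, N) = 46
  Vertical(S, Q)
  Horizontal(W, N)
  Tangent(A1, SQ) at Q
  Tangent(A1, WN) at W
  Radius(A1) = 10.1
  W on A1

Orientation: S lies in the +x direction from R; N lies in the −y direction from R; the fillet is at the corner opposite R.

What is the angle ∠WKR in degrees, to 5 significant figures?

135.65°

R is at the origin; RS is horizontal with |RS| = 45.2 and S on the +x side, so S = (45.200, 0.0000). RN is vertical with |RN| = 46.0 and N on the −y side, so N = (0.0000, -46.000). The virtual corner opposite R is at (45.200, -46.000). Since A1 is tangent to SQ there, KQ ⟂ SQ and the tangent condition forces KW to be normal to WN, with radius 10.1, so the center K sits 10.1 in from both sides at K = (35.100, -35.900). That places the tangent points at Q = (45.200, -35.900) on SQ and W = (35.100, -46.000) on WN. Then cos ∠WKR = KW·KR / (|KW||KR|), giving 135.65°.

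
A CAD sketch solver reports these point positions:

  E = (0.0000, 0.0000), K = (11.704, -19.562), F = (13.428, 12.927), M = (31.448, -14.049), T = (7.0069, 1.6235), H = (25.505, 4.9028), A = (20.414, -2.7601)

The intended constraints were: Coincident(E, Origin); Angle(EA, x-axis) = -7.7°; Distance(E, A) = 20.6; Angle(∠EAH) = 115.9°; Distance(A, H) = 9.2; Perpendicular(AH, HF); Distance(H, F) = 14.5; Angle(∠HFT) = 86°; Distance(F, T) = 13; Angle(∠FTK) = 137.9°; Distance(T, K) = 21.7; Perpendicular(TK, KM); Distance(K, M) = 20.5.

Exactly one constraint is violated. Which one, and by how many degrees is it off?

Perpendicular(TK, KM) — off by 3.10°.

E = (0.00, 0.00) ✓; EA at -7.700° ✓; |EA| = 20.60 ✓; ∠EAH = 115.9° ✓; |AH| = 9.200 ✓; ∠(AH, HF) = 90.00° ✓; |HF| = 14.50 ✓; ∠HFT = 86.00° ✓; |FT| = 13.00 ✓; ∠FTK = 137.9° ✓; |TK| = 21.70 ✓; ∠(TK, KM) = 93.10° ✗; |KM| = 20.50 ✓.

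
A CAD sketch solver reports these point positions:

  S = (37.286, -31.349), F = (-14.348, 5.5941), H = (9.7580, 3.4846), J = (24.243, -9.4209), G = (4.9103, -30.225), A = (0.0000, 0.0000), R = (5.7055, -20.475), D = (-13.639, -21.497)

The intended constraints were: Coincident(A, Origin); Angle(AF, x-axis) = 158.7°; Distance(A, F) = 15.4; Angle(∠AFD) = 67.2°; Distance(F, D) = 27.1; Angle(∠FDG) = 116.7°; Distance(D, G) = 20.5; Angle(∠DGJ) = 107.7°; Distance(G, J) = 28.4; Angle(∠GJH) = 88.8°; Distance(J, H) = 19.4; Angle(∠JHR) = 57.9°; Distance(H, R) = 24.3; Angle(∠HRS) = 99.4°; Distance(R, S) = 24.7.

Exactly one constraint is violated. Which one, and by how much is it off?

Distance(R, S) = 24.7 — off by 8.70.

A = (0.00, 0.00) ✓; AF at 158.7° ✓; |AF| = 15.40 ✓; ∠AFD = 67.20° ✓; |FD| = 27.10 ✓; ∠FDG = 116.7° ✓; |DG| = 20.50 ✓; ∠DGJ = 107.7° ✓; |GJ| = 28.40 ✓; ∠GJH = 88.80° ✓; |JH| = 19.40 ✓; ∠JHR = 57.90° ✓; |HR| = 24.30 ✓; ∠HRS = 99.40° ✓; |RS| = 33.40 ✗.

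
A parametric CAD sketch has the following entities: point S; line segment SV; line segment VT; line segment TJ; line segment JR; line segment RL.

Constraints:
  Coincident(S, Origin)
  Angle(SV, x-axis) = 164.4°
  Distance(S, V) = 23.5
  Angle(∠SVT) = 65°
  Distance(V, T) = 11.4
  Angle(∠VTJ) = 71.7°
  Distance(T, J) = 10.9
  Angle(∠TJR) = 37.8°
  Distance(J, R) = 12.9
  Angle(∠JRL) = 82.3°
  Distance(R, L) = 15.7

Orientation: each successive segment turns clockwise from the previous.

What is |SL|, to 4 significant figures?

27.85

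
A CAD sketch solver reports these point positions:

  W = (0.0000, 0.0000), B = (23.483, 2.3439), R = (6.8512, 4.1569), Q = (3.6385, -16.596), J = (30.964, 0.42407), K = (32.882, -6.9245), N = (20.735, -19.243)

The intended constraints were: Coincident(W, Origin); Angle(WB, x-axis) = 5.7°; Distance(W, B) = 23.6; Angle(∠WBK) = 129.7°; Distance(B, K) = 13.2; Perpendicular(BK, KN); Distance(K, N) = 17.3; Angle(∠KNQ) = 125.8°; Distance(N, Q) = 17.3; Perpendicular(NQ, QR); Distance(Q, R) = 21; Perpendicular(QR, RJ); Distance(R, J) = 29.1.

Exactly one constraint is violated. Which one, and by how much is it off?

Distance(R, J) = 29.1 — off by 4.70.

W = (0.00, 0.00) ✓; WB at 5.700° ✓; |WB| = 23.60 ✓; ∠WBK = 129.7° ✓; |BK| = 13.20 ✓; ∠(BK, KN) = 90.00° ✓; |KN| = 17.30 ✓; ∠KNQ = 125.8° ✓; |NQ| = 17.30 ✓; ∠(NQ, QR) = 90.00° ✓; |QR| = 21.00 ✓; ∠(QR, RJ) = 90.00° ✓; |RJ| = 24.40 ✗.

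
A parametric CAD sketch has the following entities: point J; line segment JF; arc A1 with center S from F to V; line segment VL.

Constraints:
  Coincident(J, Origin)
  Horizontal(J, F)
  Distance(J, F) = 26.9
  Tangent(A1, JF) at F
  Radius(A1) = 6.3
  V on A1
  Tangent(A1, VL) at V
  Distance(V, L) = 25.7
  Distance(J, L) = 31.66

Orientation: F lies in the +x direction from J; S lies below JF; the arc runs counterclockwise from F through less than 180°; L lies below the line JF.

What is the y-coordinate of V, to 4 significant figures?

-4.375

J is at the origin; JF is horizontal with |JF| = 26.9 and F on the +x side, so F = (26.90, 0.000). Tangency of A1 to JF means the radius SF is perpendicular to JF, so S = F + (0, -6.3) = (26.90, -6.300). Since SV ⟂ VL (tangency), |SL| = √(6.3² + 25.7²) = 26.46 regardless of where V sits on A1. So L lies on both circle(J, 31.66) and circle(S, 26.46); the below-JF intersection is L = (13.05, -28.85). V is the foot of the tangent from L: V = (20.90, -4.375).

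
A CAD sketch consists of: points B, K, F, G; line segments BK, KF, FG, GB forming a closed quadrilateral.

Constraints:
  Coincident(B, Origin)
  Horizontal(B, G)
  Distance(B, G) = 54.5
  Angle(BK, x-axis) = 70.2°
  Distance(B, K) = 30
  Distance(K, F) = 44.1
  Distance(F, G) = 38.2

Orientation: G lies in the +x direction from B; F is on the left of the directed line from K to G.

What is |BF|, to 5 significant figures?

65.419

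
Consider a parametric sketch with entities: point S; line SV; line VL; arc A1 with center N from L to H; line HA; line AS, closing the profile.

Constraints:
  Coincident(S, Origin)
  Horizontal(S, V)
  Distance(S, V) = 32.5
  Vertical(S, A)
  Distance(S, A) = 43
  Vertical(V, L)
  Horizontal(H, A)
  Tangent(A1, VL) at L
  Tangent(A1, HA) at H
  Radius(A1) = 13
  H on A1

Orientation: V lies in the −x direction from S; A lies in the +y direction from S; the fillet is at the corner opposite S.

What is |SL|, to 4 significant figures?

44.23

The virtual corner opposite S is at (-32.50, 43.00). A1 meets VL tangentially, so NL is at right angles to VL and tangency of A1 to HA means the radius NH is perpendicular to HA, with radius 13.0, so the center N sits 13.0 in from both sides at N = (-19.50, 30.00). That places the tangent points at L = (-32.50, 30.00) on VL and H = (-19.50, 43.00) on HA. Then |SL| = |L − S| = 44.23.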